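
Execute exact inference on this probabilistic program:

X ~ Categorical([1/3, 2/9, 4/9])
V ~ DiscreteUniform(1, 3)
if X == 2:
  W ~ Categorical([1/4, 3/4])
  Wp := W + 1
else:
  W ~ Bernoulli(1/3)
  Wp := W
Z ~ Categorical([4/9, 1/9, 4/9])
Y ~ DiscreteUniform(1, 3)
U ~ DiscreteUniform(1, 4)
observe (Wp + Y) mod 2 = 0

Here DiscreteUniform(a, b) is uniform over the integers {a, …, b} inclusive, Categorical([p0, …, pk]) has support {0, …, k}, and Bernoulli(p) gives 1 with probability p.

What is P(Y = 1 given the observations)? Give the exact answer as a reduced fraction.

P(Y = 1 | obs) = 8/35

Enumerate traces; 324 have nonzero weight after conditioning:
  (X=0, V=1, W=0, Z=0, Y=2, U=1) weight 2/729
  (X=0, V=1, W=0, Z=0, Y=2, U=2) weight 2/729
  (X=0, V=1, W=0, Z=0, Y=2, U=3) weight 2/729
  (X=0, V=1, W=0, Z=0, Y=2, U=4) weight 2/729
  (X=0, V=1, W=0, Z=1, Y=2, U=1) weight 1/1458
  (X=0, V=1, W=0, Z=1, Y=2, U=2) weight 1/1458
  (X=0, V=1, W=0, Z=1, Y=2, U=3) weight 1/1458
  (X=0, V=1, W=0, Z=1, Y=2, U=4) weight 1/1458
  (X=0, V=1, W=1, Z=0, Y=1, U=1) weight 1/729
  (X=0, V=1, W=1, Z=0, Y=3, U=1) weight 1/729
  … 314 more
Group by Y:
  weight(Y=1) = 8/81
  weight(Y=2) = 19/81
  weight(Y=3) = 8/81
Total weight = 8/81 + 19/81 + 8/81 = 35/81
P(Y=1 | obs) = 8/81 / 35/81 = 8/35
P(Y=2 | obs) = 19/81 / 35/81 = 19/35
P(Y=3 | obs) = 8/81 / 35/81 = 8/35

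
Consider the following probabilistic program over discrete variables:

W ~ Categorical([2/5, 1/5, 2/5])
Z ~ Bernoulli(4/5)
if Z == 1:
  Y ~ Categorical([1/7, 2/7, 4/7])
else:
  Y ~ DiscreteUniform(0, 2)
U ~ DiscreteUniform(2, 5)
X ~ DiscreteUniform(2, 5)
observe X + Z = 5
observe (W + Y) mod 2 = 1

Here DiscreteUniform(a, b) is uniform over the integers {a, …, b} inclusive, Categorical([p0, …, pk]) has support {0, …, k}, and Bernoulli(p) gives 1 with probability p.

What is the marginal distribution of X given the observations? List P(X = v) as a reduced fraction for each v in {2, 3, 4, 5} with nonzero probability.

Enumerate traces; 32 have nonzero weight after conditioning:
  (W=0, Z=0, Y=1, U=2, X=5) weight 1/600
  (W=0, Z=0, Y=1, U=3, X=5) weight 1/600
  (W=0, Z=0, Y=1, U=4, X=5) weight 1/600
  (W=0, Z=0, Y=1, U=5, X=5) weight 1/600
  (W=0, Z=1, Y=1, U=2, X=4) weight 1/175
  (W=0, Z=1, Y=1, U=3, X=4) weight 1/175
  (W=0, Z=1, Y=1, U=4, X=4) weight 1/175
  (W=0, Z=1, Y=1, U=5, X=4) weight 1/175
  … 24 more
Group by X:
  weight(X=4) = 13/175
  weight(X=5) = 1/50
Total weight = 13/175 + 1/50 = 33/350
P(X=4 | obs) = 13/175 / 33/350 = 26/33
P(X=5 | obs) = 1/50 / 33/350 = 7/33

P(X=4) = 26/33, P(X=5) = 7/33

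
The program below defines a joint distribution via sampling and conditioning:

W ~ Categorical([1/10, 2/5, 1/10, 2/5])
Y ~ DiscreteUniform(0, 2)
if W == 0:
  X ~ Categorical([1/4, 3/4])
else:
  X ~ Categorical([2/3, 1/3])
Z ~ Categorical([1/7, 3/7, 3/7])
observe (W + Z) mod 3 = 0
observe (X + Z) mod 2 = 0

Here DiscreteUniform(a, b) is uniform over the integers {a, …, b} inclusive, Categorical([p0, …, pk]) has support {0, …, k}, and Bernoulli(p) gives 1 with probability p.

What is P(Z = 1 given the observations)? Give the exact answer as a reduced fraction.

P(Z = 1 | obs) = 12/143

Enumerate traces; 12 have nonzero weight after conditioning:
  (W=0, Y=0, X=0, Z=0) weight 1/840
  (W=0, Y=1, X=0, Z=0) weight 1/840
  (W=0, Y=2, X=0, Z=0) weight 1/840
  (W=1, Y=0, X=0, Z=2) weight 4/105
  (W=1, Y=1, X=0, Z=2) weight 4/105
  (W=1, Y=2, X=0, Z=2) weight 4/105
  (W=2, Y=0, X=1, Z=1) weight 1/210
  (W=2, Y=1, X=1, Z=1) weight 1/210
  … 4 more
Group by Z:
  weight(Z=0) = 1/24
  weight(Z=1) = 1/70
  weight(Z=2) = 4/35
Total weight = 1/24 + 1/70 + 4/35 = 143/840
P(Z=0 | obs) = 1/24 / 143/840 = 35/143
P(Z=1 | obs) = 1/70 / 143/840 = 12/143
P(Z=2 | obs) = 4/35 / 143/840 = 96/143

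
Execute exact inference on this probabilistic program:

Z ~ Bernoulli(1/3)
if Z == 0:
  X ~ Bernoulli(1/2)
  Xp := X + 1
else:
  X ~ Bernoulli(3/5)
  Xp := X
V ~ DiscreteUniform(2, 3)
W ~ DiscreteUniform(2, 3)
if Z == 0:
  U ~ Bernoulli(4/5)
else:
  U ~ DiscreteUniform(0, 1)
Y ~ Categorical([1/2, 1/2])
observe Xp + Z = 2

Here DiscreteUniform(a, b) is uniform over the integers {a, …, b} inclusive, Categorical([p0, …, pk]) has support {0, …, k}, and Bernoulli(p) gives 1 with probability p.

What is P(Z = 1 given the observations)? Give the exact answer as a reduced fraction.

Enumerate traces; 32 have nonzero weight after conditioning:
  (Z=0, X=1, V=2, W=2, U=0, Y=0) weight 1/120
  (Z=0, X=1, V=2, W=2, U=0, Y=1) weight 1/120
  (Z=0, X=1, V=2, W=2, U=1, Y=0) weight 1/30
  (Z=0, X=1, V=2, W=2, U=1, Y=1) weight 1/30
  (Z=0, X=1, V=2, W=3, U=0, Y=0) weight 1/120
  (Z=0, X=1, V=2, W=3, U=0, Y=1) weight 1/120
  (Z=0, X=1, V=2, W=3, U=1, Y=0) weight 1/30
  (Z=0, X=1, V=2, W=3, U=1, Y=1) weight 1/30
  (Z=1, X=1, V=2, W=2, U=0, Y=0) weight 1/80
  … 23 more
Group by Z:
  weight(Z=0) = 1/3
  weight(Z=1) = 1/5
Total weight = 1/3 + 1/5 = 8/15
P(Z=0 | obs) = 1/3 / 8/15 = 5/8
P(Z=1 | obs) = 1/5 / 8/15 = 3/8

P(Z = 1 | obs) = 3/8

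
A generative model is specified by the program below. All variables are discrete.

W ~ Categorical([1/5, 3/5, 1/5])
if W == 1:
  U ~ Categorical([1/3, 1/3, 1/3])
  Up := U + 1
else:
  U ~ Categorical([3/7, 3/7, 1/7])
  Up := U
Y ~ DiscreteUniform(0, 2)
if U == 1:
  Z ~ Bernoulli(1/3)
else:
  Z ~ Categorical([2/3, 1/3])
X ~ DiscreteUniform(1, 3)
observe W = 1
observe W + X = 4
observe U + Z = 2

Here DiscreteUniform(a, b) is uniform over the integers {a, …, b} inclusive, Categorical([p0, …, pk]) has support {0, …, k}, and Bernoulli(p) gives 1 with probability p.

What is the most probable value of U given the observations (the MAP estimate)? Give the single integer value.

Enumerate traces; 6 have nonzero weight after conditioning:
  (W=1, U=1, Y=0, Z=1, X=3) weight 1/135
  (W=1, U=1, Y=1, Z=1, X=3) weight 1/135
  (W=1, U=1, Y=2, Z=1, X=3) weight 1/135
  (W=1, U=2, Y=0, Z=0, X=3) weight 2/135
  (W=1, U=2, Y=1, Z=0, X=3) weight 2/135
  (W=1, U=2, Y=2, Z=0, X=3) weight 2/135
Group by U:
  weight(U=1) = 1/45
  weight(U=2) = 2/45
Total weight = 1/45 + 2/45 = 1/15
P(U=1 | obs) = 1/45 / 1/15 = 1/3
P(U=2 | obs) = 2/45 / 1/15 = 2/3
argmax = 2

argmax_v P(U = v | obs) = 2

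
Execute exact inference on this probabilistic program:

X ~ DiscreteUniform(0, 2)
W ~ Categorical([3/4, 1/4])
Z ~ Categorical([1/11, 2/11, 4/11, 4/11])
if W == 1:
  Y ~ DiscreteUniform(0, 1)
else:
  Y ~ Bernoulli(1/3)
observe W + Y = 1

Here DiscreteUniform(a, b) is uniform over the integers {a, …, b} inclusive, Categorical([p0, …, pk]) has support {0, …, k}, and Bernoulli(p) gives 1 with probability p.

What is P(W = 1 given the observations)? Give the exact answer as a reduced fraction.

P(W = 1 | obs) = 1/3

Enumerate traces; 24 have nonzero weight after conditioning:
  (X=0, W=0, Z=0, Y=1) weight 1/132
  (X=0, W=0, Z=1, Y=1) weight 1/66
  (X=0, W=0, Z=2, Y=1) weight 1/33
  (X=0, W=0, Z=3, Y=1) weight 1/33
  (X=0, W=1, Z=0, Y=0) weight 1/264
  (X=0, W=1, Z=1, Y=0) weight 1/132
  (X=0, W=1, Z=2, Y=0) weight 1/66
  (X=0, W=1, Z=3, Y=0) weight 1/66
  … 16 more
Group by W:
  weight(W=0) = 1/4
  weight(W=1) = 1/8
Total weight = 1/4 + 1/8 = 3/8
P(W=0 | obs) = 1/4 / 3/8 = 2/3
P(W=1 | obs) = 1/8 / 3/8 = 1/3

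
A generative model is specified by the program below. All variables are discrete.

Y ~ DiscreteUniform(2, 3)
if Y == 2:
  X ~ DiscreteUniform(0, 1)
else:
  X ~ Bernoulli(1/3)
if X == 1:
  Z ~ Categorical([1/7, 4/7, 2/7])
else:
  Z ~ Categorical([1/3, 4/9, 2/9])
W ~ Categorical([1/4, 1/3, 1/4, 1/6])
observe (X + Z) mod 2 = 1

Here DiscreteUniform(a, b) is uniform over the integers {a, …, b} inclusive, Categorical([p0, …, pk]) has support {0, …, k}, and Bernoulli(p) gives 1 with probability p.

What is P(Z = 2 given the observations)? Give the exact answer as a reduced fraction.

Enumerate traces; 24 have nonzero weight after conditioning:
  (Y=2, X=0, Z=1, W=0) weight 1/36
  (Y=2, X=0, Z=1, W=1) weight 1/27
  (Y=2, X=0, Z=1, W=2) weight 1/36
  (Y=2, X=0, Z=1, W=3) weight 1/54
  (Y=2, X=1, Z=0, W=0) weight 1/112
  (Y=2, X=1, Z=0, W=1) weight 1/84
  (Y=2, X=1, Z=0, W=2) weight 1/112
  (Y=2, X=1, Z=0, W=3) weight 1/168
  (Y=2, X=1, Z=2, W=0) weight 1/56
  … 15 more
Group by Z:
  weight(Z=0) = 5/84
  weight(Z=1) = 7/27
  weight(Z=2) = 5/42
Total weight = 5/84 + 7/27 + 5/42 = 331/756
P(Z=0 | obs) = 5/84 / 331/756 = 45/331
P(Z=1 | obs) = 7/27 / 331/756 = 196/331
P(Z=2 | obs) = 5/42 / 331/756 = 90/331

P(Z = 2 | obs) = 90/331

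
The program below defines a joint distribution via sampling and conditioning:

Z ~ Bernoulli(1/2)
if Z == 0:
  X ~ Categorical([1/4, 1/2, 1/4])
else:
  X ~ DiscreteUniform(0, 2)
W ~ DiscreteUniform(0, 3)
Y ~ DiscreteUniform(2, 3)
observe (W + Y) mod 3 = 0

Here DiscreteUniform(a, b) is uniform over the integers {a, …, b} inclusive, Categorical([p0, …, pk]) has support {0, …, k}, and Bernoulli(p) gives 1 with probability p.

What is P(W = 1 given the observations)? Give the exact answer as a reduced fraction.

Enumerate traces; 18 have nonzero weight after conditioning:
  (Z=0, X=0, W=0, Y=3) weight 1/64
  (Z=0, X=0, W=1, Y=2) weight 1/64
  (Z=0, X=0, W=3, Y=3) weight 1/64
  (Z=0, X=1, W=0, Y=3) weight 1/32
  (Z=0, X=1, W=1, Y=2) weight 1/32
  (Z=0, X=1, W=3, Y=3) weight 1/32
  (Z=0, X=2, W=0, Y=3) weight 1/64
  (Z=0, X=2, W=1, Y=2) weight 1/64
  … 10 more
Group by W:
  weight(W=0) = 1/8
  weight(W=1) = 1/8
  weight(W=3) = 1/8
Total weight = 1/8 + 1/8 + 1/8 = 3/8
P(W=0 | obs) = 1/8 / 3/8 = 1/3
P(W=1 | obs) = 1/8 / 3/8 = 1/3
P(W=3 | obs) = 1/8 / 3/8 = 1/3

P(W = 1 | obs) = 1/3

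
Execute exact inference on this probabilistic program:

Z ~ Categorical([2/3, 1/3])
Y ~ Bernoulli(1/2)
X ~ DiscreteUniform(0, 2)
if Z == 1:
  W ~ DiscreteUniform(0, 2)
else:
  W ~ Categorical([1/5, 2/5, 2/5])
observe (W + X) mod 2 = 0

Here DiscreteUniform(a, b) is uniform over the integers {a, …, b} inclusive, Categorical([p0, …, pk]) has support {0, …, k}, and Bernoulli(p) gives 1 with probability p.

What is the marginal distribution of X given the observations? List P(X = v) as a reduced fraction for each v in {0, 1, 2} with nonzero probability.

P(X=0) = 28/73, P(X=1) = 17/73, P(X=2) = 28/73

Enumerate traces; 20 have nonzero weight after conditioning:
  (Z=0, Y=0, X=0, W=0) weight 1/45
  (Z=0, Y=0, X=0, W=2) weight 2/45
  (Z=0, Y=0, X=1, W=1) weight 2/45
  (Z=0, Y=0, X=2, W=0) weight 1/45
  (Z=0, Y=0, X=2, W=2) weight 2/45
  (Z=0, Y=1, X=0, W=0) weight 1/45
  (Z=0, Y=1, X=0, W=2) weight 2/45
  (Z=0, Y=1, X=1, W=1) weight 2/45
  … 12 more
Group by X:
  weight(X=0) = 28/135
  weight(X=1) = 17/135
  weight(X=2) = 28/135
Total weight = 28/135 + 17/135 + 28/135 = 73/135
P(X=0 | obs) = 28/135 / 73/135 = 28/73
P(X=1 | obs) = 17/135 / 73/135 = 17/73
P(X=2 | obs) = 28/135 / 73/135 = 28/73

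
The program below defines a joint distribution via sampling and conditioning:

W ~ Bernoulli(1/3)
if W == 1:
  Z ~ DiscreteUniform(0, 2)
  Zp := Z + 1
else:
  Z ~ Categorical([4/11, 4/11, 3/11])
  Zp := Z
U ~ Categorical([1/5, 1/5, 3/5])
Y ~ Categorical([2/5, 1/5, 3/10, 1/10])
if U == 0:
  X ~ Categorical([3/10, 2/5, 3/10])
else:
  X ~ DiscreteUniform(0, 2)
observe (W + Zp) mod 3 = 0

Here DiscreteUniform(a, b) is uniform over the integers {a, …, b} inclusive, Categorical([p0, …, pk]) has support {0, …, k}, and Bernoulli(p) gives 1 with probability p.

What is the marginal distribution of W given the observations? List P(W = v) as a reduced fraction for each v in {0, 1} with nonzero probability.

Enumerate traces; 72 have nonzero weight after conditioning:
  (W=0, Z=0, U=0, Y=0, X=0) weight 8/1375
  (W=0, Z=0, U=0, Y=0, X=1) weight 32/4125
  (W=0, Z=0, U=0, Y=0, X=2) weight 8/1375
  (W=0, Z=0, U=0, Y=1, X=0) weight 4/1375
  (W=0, Z=0, U=0, Y=1, X=1) weight 16/4125
  (W=0, Z=0, U=0, Y=1, X=2) weight 4/1375
  (W=0, Z=0, U=0, Y=2, X=0) weight 6/1375
  (W=0, Z=0, U=0, Y=2, X=1) weight 8/1375
  (W=1, Z=1, U=0, Y=0, X=0) weight 1/375
  … 63 more
Group by W:
  weight(W=0) = 8/33
  weight(W=1) = 1/9
Total weight = 8/33 + 1/9 = 35/99
P(W=0 | obs) = 8/33 / 35/99 = 24/35
P(W=1 | obs) = 1/9 / 35/99 = 11/35

P(W=0) = 24/35, P(W=1) = 11/35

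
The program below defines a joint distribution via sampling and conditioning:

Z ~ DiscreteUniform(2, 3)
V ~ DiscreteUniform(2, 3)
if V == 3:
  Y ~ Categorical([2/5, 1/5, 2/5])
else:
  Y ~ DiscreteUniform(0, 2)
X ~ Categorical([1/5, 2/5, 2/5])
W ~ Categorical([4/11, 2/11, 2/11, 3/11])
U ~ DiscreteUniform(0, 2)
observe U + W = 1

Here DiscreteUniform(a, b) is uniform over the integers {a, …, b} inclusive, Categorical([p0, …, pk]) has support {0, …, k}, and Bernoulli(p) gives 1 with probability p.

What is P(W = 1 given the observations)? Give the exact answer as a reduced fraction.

P(W = 1 | obs) = 1/3

Enumerate traces; 72 have nonzero weight after conditioning:
  (Z=2, V=2, Y=0, X=0, W=0, U=1) weight 1/495
  (Z=2, V=2, Y=0, X=0, W=1, U=0) weight 1/990
  (Z=2, V=2, Y=0, X=1, W=0, U=1) weight 2/495
  (Z=2, V=2, Y=0, X=1, W=1, U=0) weight 1/495
  (Z=2, V=2, Y=0, X=2, W=0, U=1) weight 2/495
  (Z=2, V=2, Y=0, X=2, W=1, U=0) weight 1/495
  (Z=2, V=2, Y=1, X=0, W=0, U=1) weight 1/495
  (Z=2, V=2, Y=1, X=0, W=1, U=0) weight 1/990
  … 64 more
Group by W:
  weight(W=0) = 4/33
  weight(W=1) = 2/33
Total weight = 4/33 + 2/33 = 2/11
P(W=0 | obs) = 4/33 / 2/11 = 2/3
P(W=1 | obs) = 2/33 / 2/11 = 1/3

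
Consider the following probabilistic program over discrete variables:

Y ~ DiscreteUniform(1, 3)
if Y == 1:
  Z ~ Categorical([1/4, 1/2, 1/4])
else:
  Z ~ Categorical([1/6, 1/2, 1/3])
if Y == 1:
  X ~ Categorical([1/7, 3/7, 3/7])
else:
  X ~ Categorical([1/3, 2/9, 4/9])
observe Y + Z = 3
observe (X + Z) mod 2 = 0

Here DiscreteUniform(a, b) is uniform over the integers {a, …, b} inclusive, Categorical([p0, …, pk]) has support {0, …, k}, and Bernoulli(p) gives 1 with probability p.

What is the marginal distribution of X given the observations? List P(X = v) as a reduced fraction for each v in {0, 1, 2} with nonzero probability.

Enumerate traces; 5 have nonzero weight after conditioning:
  (Y=1, Z=2, X=0) weight 1/84
  (Y=1, Z=2, X=2) weight 1/28
  (Y=2, Z=1, X=1) weight 1/27
  (Y=3, Z=0, X=0) weight 1/54
  (Y=3, Z=0, X=2) weight 2/81
Group by X:
  weight(X=0) = 23/756
  weight(X=1) = 1/27
  weight(X=2) = 137/2268
Total weight = 23/756 + 1/27 + 137/2268 = 145/1134
P(X=0 | obs) = 23/756 / 145/1134 = 69/290
P(X=1 | obs) = 1/27 / 145/1134 = 42/145
P(X=2 | obs) = 137/2268 / 145/1134 = 137/290

P(X=0) = 69/290, P(X=1) = 42/145, P(X=2) = 137/290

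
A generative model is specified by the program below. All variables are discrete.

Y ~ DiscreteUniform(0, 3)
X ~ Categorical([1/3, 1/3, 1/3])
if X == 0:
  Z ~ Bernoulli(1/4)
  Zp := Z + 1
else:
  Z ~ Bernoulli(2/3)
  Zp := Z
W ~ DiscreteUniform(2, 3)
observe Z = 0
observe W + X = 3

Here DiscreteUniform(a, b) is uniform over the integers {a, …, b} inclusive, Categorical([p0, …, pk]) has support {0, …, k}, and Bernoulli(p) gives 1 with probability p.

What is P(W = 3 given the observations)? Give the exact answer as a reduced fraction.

Enumerate traces; 8 have nonzero weight after conditioning:
  (Y=0, X=0, Z=0, W=3) weight 1/32
  (Y=0, X=1, Z=0, W=2) weight 1/72
  (Y=1, X=0, Z=0, W=3) weight 1/32
  (Y=1, X=1, Z=0, W=2) weight 1/72
  (Y=2, X=0, Z=0, W=3) weight 1/32
  (Y=2, X=1, Z=0, W=2) weight 1/72
  (Y=3, X=0, Z=0, W=3) weight 1/32
  (Y=3, X=1, Z=0, W=2) weight 1/72
Group by W:
  weight(W=2) = 1/18
  weight(W=3) = 1/8
Total weight = 1/18 + 1/8 = 13/72
P(W=2 | obs) = 1/18 / 13/72 = 4/13
P(W=3 | obs) = 1/8 / 13/72 = 9/13

P(W = 3 | obs) = 9/13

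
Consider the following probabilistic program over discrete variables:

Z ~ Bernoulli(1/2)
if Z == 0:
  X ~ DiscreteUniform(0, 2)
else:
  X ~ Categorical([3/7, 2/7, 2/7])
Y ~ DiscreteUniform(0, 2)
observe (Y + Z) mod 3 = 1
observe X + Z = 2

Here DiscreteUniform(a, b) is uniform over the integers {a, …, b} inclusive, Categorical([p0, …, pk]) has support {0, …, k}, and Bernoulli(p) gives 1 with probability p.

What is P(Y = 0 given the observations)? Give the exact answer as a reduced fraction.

P(Y = 0 | obs) = 6/13

Enumerate traces; 2 have nonzero weight after conditioning:
  (Z=0, X=2, Y=1) weight 1/18
  (Z=1, X=1, Y=0) weight 1/21
Group by Y:
  weight(Y=0) = 1/21
  weight(Y=1) = 1/18
Total weight = 1/21 + 1/18 = 13/126
P(Y=0 | obs) = 1/21 / 13/126 = 6/13
P(Y=1 | obs) = 1/18 / 13/126 = 7/13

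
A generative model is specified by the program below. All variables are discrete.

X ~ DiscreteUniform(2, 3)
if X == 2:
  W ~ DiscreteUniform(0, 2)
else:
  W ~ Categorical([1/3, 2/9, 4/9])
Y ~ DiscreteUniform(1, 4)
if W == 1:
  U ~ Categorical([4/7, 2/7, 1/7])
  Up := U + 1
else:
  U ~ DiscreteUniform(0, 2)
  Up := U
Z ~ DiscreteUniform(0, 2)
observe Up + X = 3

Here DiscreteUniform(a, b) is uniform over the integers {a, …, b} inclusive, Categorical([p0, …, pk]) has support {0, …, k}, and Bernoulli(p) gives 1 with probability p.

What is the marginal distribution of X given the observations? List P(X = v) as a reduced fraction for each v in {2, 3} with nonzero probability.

P(X=2) = 78/127, P(X=3) = 49/127

Enumerate traces; 60 have nonzero weight after conditioning:
  (X=2, W=0, Y=1, U=1, Z=0) weight 1/216
  (X=2, W=0, Y=1, U=1, Z=1) weight 1/216
  (X=2, W=0, Y=1, U=1, Z=2) weight 1/216
  (X=2, W=0, Y=2, U=1, Z=0) weight 1/216
  (X=2, W=0, Y=2, U=1, Z=1) weight 1/216
  (X=2, W=0, Y=2, U=1, Z=2) weight 1/216
  (X=2, W=0, Y=3, U=1, Z=0) weight 1/216
  (X=2, W=0, Y=3, U=1, Z=1) weight 1/216
  (X=3, W=0, Y=1, U=0, Z=0) weight 1/216
  … 51 more
Group by X:
  weight(X=2) = 13/63
  weight(X=3) = 7/54
Total weight = 13/63 + 7/54 = 127/378
P(X=2 | obs) = 13/63 / 127/378 = 78/127
P(X=3 | obs) = 7/54 / 127/378 = 49/127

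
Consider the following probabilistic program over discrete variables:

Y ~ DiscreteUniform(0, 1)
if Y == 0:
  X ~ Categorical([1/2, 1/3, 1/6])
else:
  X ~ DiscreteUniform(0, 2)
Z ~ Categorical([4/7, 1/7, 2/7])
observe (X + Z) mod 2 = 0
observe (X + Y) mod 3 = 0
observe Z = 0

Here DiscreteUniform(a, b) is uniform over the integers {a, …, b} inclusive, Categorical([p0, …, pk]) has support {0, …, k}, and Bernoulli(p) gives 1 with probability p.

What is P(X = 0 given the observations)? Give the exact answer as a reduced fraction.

Enumerate traces; 2 have nonzero weight after conditioning:
  (Y=0, X=0, Z=0) weight 1/7
  (Y=1, X=2, Z=0) weight 2/21
Group by X:
  weight(X=0) = 1/7
  weight(X=2) = 2/21
Total weight = 1/7 + 2/21 = 5/21
P(X=0 | obs) = 1/7 / 5/21 = 3/5
P(X=2 | obs) = 2/21 / 5/21 = 2/5

P(X = 0 | obs) = 3/5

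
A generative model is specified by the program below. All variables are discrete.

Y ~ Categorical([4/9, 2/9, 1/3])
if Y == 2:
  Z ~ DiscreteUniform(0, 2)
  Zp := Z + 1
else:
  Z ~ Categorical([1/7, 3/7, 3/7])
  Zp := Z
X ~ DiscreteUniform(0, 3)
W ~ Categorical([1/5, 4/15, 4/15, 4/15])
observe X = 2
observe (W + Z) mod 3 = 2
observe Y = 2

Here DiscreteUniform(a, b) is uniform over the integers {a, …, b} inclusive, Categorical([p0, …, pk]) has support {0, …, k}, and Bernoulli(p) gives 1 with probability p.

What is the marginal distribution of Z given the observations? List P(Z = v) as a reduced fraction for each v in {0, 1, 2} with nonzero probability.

Enumerate traces; 4 have nonzero weight after conditioning:
  (Y=2, Z=0, X=2, W=2) weight 1/135
  (Y=2, Z=1, X=2, W=1) weight 1/135
  (Y=2, Z=2, X=2, W=0) weight 1/180
  (Y=2, Z=2, X=2, W=3) weight 1/135
Group by Z:
  weight(Z=0) = 1/135
  weight(Z=1) = 1/135
  weight(Z=2) = 7/540
Total weight = 1/135 + 1/135 + 7/540 = 1/36
P(Z=0 | obs) = 1/135 / 1/36 = 4/15
P(Z=1 | obs) = 1/135 / 1/36 = 4/15
P(Z=2 | obs) = 7/540 / 1/36 = 7/15

P(Z=0) = 4/15, P(Z=1) = 4/15, P(Z=2) = 7/15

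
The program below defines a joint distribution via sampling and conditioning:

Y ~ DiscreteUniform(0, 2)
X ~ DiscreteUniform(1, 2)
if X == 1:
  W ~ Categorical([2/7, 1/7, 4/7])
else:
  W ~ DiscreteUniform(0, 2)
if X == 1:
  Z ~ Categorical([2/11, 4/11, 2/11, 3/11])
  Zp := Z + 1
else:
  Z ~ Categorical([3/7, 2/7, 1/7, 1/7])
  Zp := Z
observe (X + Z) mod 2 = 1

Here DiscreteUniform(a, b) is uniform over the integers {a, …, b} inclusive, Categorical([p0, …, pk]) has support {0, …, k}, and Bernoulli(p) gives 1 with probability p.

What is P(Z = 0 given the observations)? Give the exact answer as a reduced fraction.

Enumerate traces; 36 have nonzero weight after conditioning:
  (Y=0, X=1, W=0, Z=0) weight 2/231
  (Y=0, X=1, W=0, Z=2) weight 2/231
  (Y=0, X=1, W=1, Z=0) weight 1/231
  (Y=0, X=1, W=1, Z=2) weight 1/231
  (Y=0, X=1, W=2, Z=0) weight 4/231
  (Y=0, X=1, W=2, Z=2) weight 4/231
  (Y=0, X=2, W=0, Z=1) weight 1/63
  (Y=0, X=2, W=0, Z=3) weight 1/126
  … 28 more
Group by Z:
  weight(Z=0) = 1/11
  weight(Z=1) = 1/7
  weight(Z=2) = 1/11
  weight(Z=3) = 1/14
Total weight = 1/11 + 1/7 + 1/11 + 1/14 = 61/154
P(Z=0 | obs) = 1/11 / 61/154 = 14/61
P(Z=1 | obs) = 1/7 / 61/154 = 22/61
P(Z=2 | obs) = 1/11 / 61/154 = 14/61
P(Z=3 | obs) = 1/14 / 61/154 = 11/61

P(Z = 0 | obs) = 14/61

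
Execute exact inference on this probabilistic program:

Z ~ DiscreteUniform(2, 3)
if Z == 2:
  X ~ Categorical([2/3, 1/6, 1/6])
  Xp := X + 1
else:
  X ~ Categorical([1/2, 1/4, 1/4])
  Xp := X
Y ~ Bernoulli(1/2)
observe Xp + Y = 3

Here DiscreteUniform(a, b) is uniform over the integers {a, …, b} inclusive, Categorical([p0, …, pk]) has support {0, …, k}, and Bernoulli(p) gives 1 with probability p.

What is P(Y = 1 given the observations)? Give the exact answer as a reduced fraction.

P(Y = 1 | obs) = 5/7

Enumerate traces; 3 have nonzero weight after conditioning:
  (Z=2, X=1, Y=1) weight 1/24
  (Z=2, X=2, Y=0) weight 1/24
  (Z=3, X=2, Y=1) weight 1/16
Group by Y:
  weight(Y=0) = 1/24
  weight(Y=1) = 5/48
Total weight = 1/24 + 5/48 = 7/48
P(Y=0 | obs) = 1/24 / 7/48 = 2/7
P(Y=1 | obs) = 5/48 / 7/48 = 5/7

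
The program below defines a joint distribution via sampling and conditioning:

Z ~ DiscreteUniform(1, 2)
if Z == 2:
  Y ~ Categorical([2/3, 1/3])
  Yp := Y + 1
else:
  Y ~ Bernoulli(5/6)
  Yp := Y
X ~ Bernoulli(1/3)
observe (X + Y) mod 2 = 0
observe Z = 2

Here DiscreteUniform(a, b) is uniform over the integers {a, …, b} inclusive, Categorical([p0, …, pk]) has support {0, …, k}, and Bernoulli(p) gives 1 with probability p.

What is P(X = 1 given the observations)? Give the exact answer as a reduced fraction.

P(X = 1 | obs) = 1/5

Enumerate traces; 2 have nonzero weight after conditioning:
  (Z=2, Y=0, X=0) weight 2/9
  (Z=2, Y=1, X=1) weight 1/18
Group by X:
  weight(X=0) = 2/9
  weight(X=1) = 1/18
Total weight = 2/9 + 1/18 = 5/18
P(X=0 | obs) = 2/9 / 5/18 = 4/5
P(X=1 | obs) = 1/18 / 5/18 = 1/5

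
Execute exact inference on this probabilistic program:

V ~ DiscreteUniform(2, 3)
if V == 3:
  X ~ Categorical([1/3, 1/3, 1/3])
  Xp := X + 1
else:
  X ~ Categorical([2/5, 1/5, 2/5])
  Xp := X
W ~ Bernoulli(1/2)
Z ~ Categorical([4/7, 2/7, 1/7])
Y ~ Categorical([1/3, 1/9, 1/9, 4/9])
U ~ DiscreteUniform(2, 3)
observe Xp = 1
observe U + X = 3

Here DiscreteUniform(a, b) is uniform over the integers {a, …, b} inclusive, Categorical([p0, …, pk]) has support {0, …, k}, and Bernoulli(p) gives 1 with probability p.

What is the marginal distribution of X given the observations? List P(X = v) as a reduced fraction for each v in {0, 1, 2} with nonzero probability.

Enumerate traces; 48 have nonzero weight after conditioning:
  (V=2, X=1, W=0, Z=0, Y=0, U=2) weight 1/210
  (V=2, X=1, W=0, Z=0, Y=1, U=2) weight 1/630
  (V=2, X=1, W=0, Z=0, Y=2, U=2) weight 1/630
  (V=2, X=1, W=0, Z=0, Y=3, U=2) weight 2/315
  (V=2, X=1, W=0, Z=1, Y=0, U=2) weight 1/420
  (V=2, X=1, W=0, Z=1, Y=1, U=2) weight 1/1260
  (V=2, X=1, W=0, Z=1, Y=2, U=2) weight 1/1260
  (V=2, X=1, W=0, Z=1, Y=3, U=2) weight 1/315
  (V=3, X=0, W=0, Z=0, Y=0, U=3) weight 1/126
  … 39 more
Group by X:
  weight(X=0) = 1/12
  weight(X=1) = 1/20
Total weight = 1/12 + 1/20 = 2/15
P(X=0 | obs) = 1/12 / 2/15 = 5/8
P(X=1 | obs) = 1/20 / 2/15 = 3/8

P(X=0) = 5/8, P(X=1) = 3/8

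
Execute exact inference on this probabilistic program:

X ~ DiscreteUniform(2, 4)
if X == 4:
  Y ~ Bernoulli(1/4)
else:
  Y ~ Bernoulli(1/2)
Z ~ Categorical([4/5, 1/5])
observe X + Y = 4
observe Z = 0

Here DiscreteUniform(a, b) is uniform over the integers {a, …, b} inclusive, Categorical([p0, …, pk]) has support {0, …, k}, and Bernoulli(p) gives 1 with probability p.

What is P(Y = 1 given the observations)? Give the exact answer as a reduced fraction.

Enumerate traces; 2 have nonzero weight after conditioning:
  (X=3, Y=1, Z=0) weight 2/15
  (X=4, Y=0, Z=0) weight 1/5
Group by Y:
  weight(Y=0) = 1/5
  weight(Y=1) = 2/15
Total weight = 1/5 + 2/15 = 1/3
P(Y=0 | obs) = 1/5 / 1/3 = 3/5
P(Y=1 | obs) = 2/15 / 1/3 = 2/5

P(Y = 1 | obs) = 2/5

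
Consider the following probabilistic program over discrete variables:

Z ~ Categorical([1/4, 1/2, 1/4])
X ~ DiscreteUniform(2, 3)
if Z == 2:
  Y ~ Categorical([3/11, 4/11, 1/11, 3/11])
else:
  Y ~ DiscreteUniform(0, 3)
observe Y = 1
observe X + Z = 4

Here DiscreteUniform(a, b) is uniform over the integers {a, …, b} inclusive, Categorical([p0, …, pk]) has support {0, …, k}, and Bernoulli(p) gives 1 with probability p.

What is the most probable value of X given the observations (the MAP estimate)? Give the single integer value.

Enumerate traces; 2 have nonzero weight after conditioning:
  (Z=1, X=3, Y=1) weight 1/16
  (Z=2, X=2, Y=1) weight 1/22
Group by X:
  weight(X=2) = 1/22
  weight(X=3) = 1/16
Total weight = 1/22 + 1/16 = 19/176
P(X=2 | obs) = 1/22 / 19/176 = 8/19
P(X=3 | obs) = 1/16 / 19/176 = 11/19
argmax = 3

argmax_v P(X = v | obs) = 3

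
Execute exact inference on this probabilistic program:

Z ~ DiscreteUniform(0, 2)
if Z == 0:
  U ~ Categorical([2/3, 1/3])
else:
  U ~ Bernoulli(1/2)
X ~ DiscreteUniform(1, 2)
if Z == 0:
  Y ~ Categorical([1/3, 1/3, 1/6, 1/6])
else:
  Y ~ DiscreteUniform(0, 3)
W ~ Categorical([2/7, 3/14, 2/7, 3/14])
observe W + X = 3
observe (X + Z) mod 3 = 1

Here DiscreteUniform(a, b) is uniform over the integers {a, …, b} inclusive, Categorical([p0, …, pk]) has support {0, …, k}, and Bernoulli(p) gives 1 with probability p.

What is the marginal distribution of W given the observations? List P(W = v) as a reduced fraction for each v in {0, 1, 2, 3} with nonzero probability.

Enumerate traces; 16 have nonzero weight after conditioning:
  (Z=0, U=0, X=1, Y=0, W=2) weight 2/189
  (Z=0, U=0, X=1, Y=1, W=2) weight 2/189
  (Z=0, U=0, X=1, Y=2, W=2) weight 1/189
  (Z=0, U=0, X=1, Y=3, W=2) weight 1/189
  (Z=0, U=1, X=1, Y=0, W=2) weight 1/189
  (Z=0, U=1, X=1, Y=1, W=2) weight 1/189
  (Z=0, U=1, X=1, Y=2, W=2) weight 1/378
  (Z=0, U=1, X=1, Y=3, W=2) weight 1/378
  (Z=2, U=0, X=2, Y=0, W=1) weight 1/224
  … 7 more
Group by W:
  weight(W=1) = 1/28
  weight(W=2) = 1/21
Total weight = 1/28 + 1/21 = 1/12
P(W=1 | obs) = 1/28 / 1/12 = 3/7
P(W=2 | obs) = 1/21 / 1/12 = 4/7

P(W=1) = 3/7, P(W=2) = 4/7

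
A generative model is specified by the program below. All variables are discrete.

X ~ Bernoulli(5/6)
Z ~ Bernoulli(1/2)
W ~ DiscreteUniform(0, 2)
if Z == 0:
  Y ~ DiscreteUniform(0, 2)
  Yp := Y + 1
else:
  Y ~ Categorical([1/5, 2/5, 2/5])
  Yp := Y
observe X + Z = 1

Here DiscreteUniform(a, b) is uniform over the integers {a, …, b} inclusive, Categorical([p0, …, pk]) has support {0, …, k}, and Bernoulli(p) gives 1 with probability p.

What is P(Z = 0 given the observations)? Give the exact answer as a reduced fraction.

P(Z = 0 | obs) = 5/6

Enumerate traces; 18 have nonzero weight after conditioning:
  (X=0, Z=1, W=0, Y=0) weight 1/180
  (X=0, Z=1, W=0, Y=1) weight 1/90
  (X=0, Z=1, W=0, Y=2) weight 1/90
  (X=0, Z=1, W=1, Y=0) weight 1/180
  (X=0, Z=1, W=1, Y=1) weight 1/90
  (X=0, Z=1, W=1, Y=2) weight 1/90
  (X=0, Z=1, W=2, Y=0) weight 1/180
  (X=0, Z=1, W=2, Y=1) weight 1/90
  (X=1, Z=0, W=0, Y=0) weight 5/108
  … 9 more
Group by Z:
  weight(Z=0) = 5/12
  weight(Z=1) = 1/12
Total weight = 5/12 + 1/12 = 1/2
P(Z=0 | obs) = 5/12 / 1/2 = 5/6
P(Z=1 | obs) = 1/12 / 1/2 = 1/6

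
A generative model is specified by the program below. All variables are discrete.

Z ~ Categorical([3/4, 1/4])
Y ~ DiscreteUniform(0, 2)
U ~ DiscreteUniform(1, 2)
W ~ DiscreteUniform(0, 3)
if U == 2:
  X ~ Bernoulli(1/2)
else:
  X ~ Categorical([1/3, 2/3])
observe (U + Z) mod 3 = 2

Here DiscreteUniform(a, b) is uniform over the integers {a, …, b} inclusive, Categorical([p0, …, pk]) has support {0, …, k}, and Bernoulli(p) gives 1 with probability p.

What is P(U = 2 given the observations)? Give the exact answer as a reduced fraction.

Enumerate traces; 48 have nonzero weight after conditioning:
  (Z=0, Y=0, U=2, W=0, X=0) weight 1/64
  (Z=0, Y=0, U=2, W=0, X=1) weight 1/64
  (Z=0, Y=0, U=2, W=1, X=0) weight 1/64
  (Z=0, Y=0, U=2, W=1, X=1) weight 1/64
  (Z=0, Y=0, U=2, W=2, X=0) weight 1/64
  (Z=0, Y=0, U=2, W=2, X=1) weight 1/64
  (Z=0, Y=0, U=2, W=3, X=0) weight 1/64
  (Z=0, Y=0, U=2, W=3, X=1) weight 1/64
  (Z=1, Y=0, U=1, W=0, X=0) weight 1/288
  … 39 more
Group by U:
  weight(U=1) = 1/8
  weight(U=2) = 3/8
Total weight = 1/8 + 3/8 = 1/2
P(U=1 | obs) = 1/8 / 1/2 = 1/4
P(U=2 | obs) = 3/8 / 1/2 = 3/4

P(U = 2 | obs) = 3/4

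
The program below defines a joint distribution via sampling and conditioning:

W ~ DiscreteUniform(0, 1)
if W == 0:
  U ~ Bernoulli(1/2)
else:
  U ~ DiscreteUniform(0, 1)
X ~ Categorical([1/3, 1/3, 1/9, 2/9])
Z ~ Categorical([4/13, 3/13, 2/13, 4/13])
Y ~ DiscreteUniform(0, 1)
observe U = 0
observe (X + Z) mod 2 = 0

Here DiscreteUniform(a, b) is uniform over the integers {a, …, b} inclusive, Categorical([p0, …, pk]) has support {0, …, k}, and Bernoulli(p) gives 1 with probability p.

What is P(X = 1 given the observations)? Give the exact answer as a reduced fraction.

Enumerate traces; 32 have nonzero weight after conditioning:
  (W=0, U=0, X=0, Z=0, Y=0) weight 1/78
  (W=0, U=0, X=0, Z=0, Y=1) weight 1/78
  (W=0, U=0, X=0, Z=2, Y=0) weight 1/156
  (W=0, U=0, X=0, Z=2, Y=1) weight 1/156
  (W=0, U=0, X=1, Z=1, Y=0) weight 1/104
  (W=0, U=0, X=1, Z=1, Y=1) weight 1/104
  (W=0, U=0, X=1, Z=3, Y=0) weight 1/78
  (W=0, U=0, X=1, Z=3, Y=1) weight 1/78
  (W=0, U=0, X=2, Z=0, Y=0) weight 1/234
  (W=0, U=0, X=3, Z=1, Y=0) weight 1/156
  … 22 more
Group by X:
  weight(X=0) = 1/13
  weight(X=1) = 7/78
  weight(X=2) = 1/39
  weight(X=3) = 7/117
Total weight = 1/13 + 7/78 + 1/39 + 7/117 = 59/234
P(X=0 | obs) = 1/13 / 59/234 = 18/59
P(X=1 | obs) = 7/78 / 59/234 = 21/59
P(X=2 | obs) = 1/39 / 59/234 = 6/59
P(X=3 | obs) = 7/117 / 59/234 = 14/59

P(X = 1 | obs) = 21/59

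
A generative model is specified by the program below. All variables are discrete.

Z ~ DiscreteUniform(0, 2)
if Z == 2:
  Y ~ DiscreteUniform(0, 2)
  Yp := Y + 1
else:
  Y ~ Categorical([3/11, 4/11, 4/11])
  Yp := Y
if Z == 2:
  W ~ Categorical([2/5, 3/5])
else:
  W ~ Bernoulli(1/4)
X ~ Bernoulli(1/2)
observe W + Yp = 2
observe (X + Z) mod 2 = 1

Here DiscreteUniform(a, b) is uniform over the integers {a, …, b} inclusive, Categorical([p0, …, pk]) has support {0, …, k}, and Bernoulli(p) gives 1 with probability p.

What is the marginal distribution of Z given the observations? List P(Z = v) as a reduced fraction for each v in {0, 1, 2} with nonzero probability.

Enumerate traces; 6 have nonzero weight after conditioning:
  (Z=0, Y=1, W=1, X=1) weight 1/66
  (Z=0, Y=2, W=0, X=1) weight 1/22
  (Z=1, Y=1, W=1, X=0) weight 1/66
  (Z=1, Y=2, W=0, X=0) weight 1/22
  (Z=2, Y=0, W=1, X=1) weight 1/30
  (Z=2, Y=1, W=0, X=1) weight 1/45
Group by Z:
  weight(Z=0) = 2/33
  weight(Z=1) = 2/33
  weight(Z=2) = 1/18
Total weight = 2/33 + 2/33 + 1/18 = 35/198
P(Z=0 | obs) = 2/33 / 35/198 = 12/35
P(Z=1 | obs) = 2/33 / 35/198 = 12/35
P(Z=2 | obs) = 1/18 / 35/198 = 11/35

P(Z=0) = 12/35, P(Z=1) = 12/35, P(Z=2) = 11/35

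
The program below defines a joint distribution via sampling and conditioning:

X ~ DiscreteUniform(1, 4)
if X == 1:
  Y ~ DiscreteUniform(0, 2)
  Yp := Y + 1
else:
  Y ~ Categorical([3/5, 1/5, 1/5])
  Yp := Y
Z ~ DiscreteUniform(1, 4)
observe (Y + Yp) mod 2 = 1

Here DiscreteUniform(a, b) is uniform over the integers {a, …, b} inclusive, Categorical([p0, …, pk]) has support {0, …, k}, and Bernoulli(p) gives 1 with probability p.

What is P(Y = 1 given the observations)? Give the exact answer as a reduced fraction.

P(Y = 1 | obs) = 1/3

Enumerate traces; 12 have nonzero weight after conditioning:
  (X=1, Y=0, Z=1) weight 1/48
  (X=1, Y=0, Z=2) weight 1/48
  (X=1, Y=0, Z=3) weight 1/48
  (X=1, Y=0, Z=4) weight 1/48
  (X=1, Y=1, Z=1) weight 1/48
  (X=1, Y=1, Z=2) weight 1/48
  (X=1, Y=1, Z=3) weight 1/48
  (X=1, Y=1, Z=4) weight 1/48
  (X=1, Y=2, Z=1) weight 1/48
  … 3 more
Group by Y:
  weight(Y=0) = 1/12
  weight(Y=1) = 1/12
  weight(Y=2) = 1/12
Total weight = 1/12 + 1/12 + 1/12 = 1/4
P(Y=0 | obs) = 1/12 / 1/4 = 1/3
P(Y=1 | obs) = 1/12 / 1/4 = 1/3
P(Y=2 | obs) = 1/12 / 1/4 = 1/3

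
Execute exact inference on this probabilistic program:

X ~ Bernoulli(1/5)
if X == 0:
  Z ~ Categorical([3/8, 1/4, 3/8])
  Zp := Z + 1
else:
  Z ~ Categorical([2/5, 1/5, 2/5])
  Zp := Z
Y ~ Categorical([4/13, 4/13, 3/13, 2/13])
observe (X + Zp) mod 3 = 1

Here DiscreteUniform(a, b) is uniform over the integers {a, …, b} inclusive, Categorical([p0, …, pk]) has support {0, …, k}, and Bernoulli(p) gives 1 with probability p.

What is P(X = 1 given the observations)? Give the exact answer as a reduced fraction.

Enumerate traces; 8 have nonzero weight after conditioning:
  (X=0, Z=0, Y=0) weight 6/65
  (X=0, Z=0, Y=1) weight 6/65
  (X=0, Z=0, Y=2) weight 9/130
  (X=0, Z=0, Y=3) weight 3/65
  (X=1, Z=0, Y=0) weight 8/325
  (X=1, Z=0, Y=1) weight 8/325
  (X=1, Z=0, Y=2) weight 6/325
  (X=1, Z=0, Y=3) weight 4/325
Group by X:
  weight(X=0) = 3/10
  weight(X=1) = 2/25
Total weight = 3/10 + 2/25 = 19/50
P(X=0 | obs) = 3/10 / 19/50 = 15/19
P(X=1 | obs) = 2/25 / 19/50 = 4/19

P(X = 1 | obs) = 4/19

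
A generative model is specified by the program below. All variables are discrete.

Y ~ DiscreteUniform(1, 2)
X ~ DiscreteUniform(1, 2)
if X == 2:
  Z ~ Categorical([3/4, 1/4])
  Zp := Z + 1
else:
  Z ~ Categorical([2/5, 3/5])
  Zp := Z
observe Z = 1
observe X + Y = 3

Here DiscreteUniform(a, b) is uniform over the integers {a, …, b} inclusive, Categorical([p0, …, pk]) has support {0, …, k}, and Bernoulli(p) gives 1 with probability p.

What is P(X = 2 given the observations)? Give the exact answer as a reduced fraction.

Enumerate traces; 2 have nonzero weight after conditioning:
  (Y=1, X=2, Z=1) weight 1/16
  (Y=2, X=1, Z=1) weight 3/20
Group by X:
  weight(X=1) = 3/20
  weight(X=2) = 1/16
Total weight = 3/20 + 1/16 = 17/80
P(X=1 | obs) = 3/20 / 17/80 = 12/17
P(X=2 | obs) = 1/16 / 17/80 = 5/17

P(X = 2 | obs) = 5/17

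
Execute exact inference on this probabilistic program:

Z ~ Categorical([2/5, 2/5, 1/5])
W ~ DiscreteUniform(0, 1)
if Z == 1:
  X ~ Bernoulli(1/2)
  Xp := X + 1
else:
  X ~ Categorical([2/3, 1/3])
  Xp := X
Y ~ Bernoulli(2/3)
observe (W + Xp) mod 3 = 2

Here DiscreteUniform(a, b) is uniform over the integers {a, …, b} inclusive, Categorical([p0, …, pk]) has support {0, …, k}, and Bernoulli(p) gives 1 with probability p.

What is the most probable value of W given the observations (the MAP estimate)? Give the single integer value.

Enumerate traces; 8 have nonzero weight after conditioning:
  (Z=0, W=1, X=1, Y=0) weight 1/45
  (Z=0, W=1, X=1, Y=1) weight 2/45
  (Z=1, W=0, X=1, Y=0) weight 1/30
  (Z=1, W=0, X=1, Y=1) weight 1/15
  (Z=1, W=1, X=0, Y=0) weight 1/30
  (Z=1, W=1, X=0, Y=1) weight 1/15
  (Z=2, W=1, X=1, Y=0) weight 1/90
  (Z=2, W=1, X=1, Y=1) weight 1/45
Group by W:
  weight(W=0) = 1/10
  weight(W=1) = 1/5
Total weight = 1/10 + 1/5 = 3/10
P(W=0 | obs) = 1/10 / 3/10 = 1/3
P(W=1 | obs) = 1/5 / 3/10 = 2/3
argmax = 1

argmax_v P(W = v | obs) = 1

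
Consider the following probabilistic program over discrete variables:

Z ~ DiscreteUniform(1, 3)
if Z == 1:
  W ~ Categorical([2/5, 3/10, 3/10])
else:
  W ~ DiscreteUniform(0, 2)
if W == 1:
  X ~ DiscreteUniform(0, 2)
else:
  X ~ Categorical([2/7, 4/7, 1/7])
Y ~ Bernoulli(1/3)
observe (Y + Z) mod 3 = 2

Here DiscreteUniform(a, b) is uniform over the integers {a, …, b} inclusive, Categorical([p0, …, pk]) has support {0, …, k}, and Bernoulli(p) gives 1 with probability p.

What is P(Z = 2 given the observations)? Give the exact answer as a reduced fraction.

P(Z = 2 | obs) = 2/3

Enumerate traces; 18 have nonzero weight after conditioning:
  (Z=1, W=0, X=0, Y=1) weight 4/315
  (Z=1, W=0, X=1, Y=1) weight 8/315
  (Z=1, W=0, X=2, Y=1) weight 2/315
  (Z=1, W=1, X=0, Y=1) weight 1/90
  (Z=1, W=1, X=1, Y=1) weight 1/90
  (Z=1, W=1, X=2, Y=1) weight 1/90
  (Z=1, W=2, X=0, Y=1) weight 1/105
  (Z=1, W=2, X=1, Y=1) weight 2/105
  (Z=2, W=0, X=0, Y=0) weight 4/189
  … 9 more
Group by Z:
  weight(Z=1) = 1/9
  weight(Z=2) = 2/9
Total weight = 1/9 + 2/9 = 1/3
P(Z=1 | obs) = 1/9 / 1/3 = 1/3
P(Z=2 | obs) = 2/9 / 1/3 = 2/3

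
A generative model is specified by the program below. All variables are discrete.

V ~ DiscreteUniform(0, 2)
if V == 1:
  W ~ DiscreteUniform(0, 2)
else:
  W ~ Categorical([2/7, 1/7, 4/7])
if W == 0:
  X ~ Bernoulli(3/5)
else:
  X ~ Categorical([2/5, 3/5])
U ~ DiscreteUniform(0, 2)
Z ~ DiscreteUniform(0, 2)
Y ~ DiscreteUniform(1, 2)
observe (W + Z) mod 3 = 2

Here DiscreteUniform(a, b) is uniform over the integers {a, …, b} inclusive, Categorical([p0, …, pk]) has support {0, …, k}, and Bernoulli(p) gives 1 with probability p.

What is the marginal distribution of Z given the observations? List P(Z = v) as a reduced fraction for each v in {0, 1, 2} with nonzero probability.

Enumerate traces; 108 have nonzero weight after conditioning:
  (V=0, W=0, X=0, U=0, Z=2, Y=1) weight 2/945
  (V=0, W=0, X=0, U=0, Z=2, Y=2) weight 2/945
  (V=0, W=0, X=0, U=1, Z=2, Y=1) weight 2/945
  (V=0, W=0, X=0, U=1, Z=2, Y=2) weight 2/945
  (V=0, W=0, X=0, U=2, Z=2, Y=1) weight 2/945
  (V=0, W=0, X=0, U=2, Z=2, Y=2) weight 2/945
  (V=0, W=0, X=1, U=0, Z=2, Y=1) weight 1/315
  (V=0, W=0, X=1, U=0, Z=2, Y=2) weight 1/315
  (V=0, W=1, X=0, U=0, Z=1, Y=1) weight 1/945
  (V=0, W=2, X=0, U=0, Z=0, Y=1) weight 4/945
  … 98 more
Group by Z:
  weight(Z=0) = 31/189
  weight(Z=1) = 13/189
  weight(Z=2) = 19/189
Total weight = 31/189 + 13/189 + 19/189 = 1/3
P(Z=0 | obs) = 31/189 / 1/3 = 31/63
P(Z=1 | obs) = 13/189 / 1/3 = 13/63
P(Z=2 | obs) = 19/189 / 1/3 = 19/63

P(Z=0) = 31/63, P(Z=1) = 13/63, P(Z=2) = 19/63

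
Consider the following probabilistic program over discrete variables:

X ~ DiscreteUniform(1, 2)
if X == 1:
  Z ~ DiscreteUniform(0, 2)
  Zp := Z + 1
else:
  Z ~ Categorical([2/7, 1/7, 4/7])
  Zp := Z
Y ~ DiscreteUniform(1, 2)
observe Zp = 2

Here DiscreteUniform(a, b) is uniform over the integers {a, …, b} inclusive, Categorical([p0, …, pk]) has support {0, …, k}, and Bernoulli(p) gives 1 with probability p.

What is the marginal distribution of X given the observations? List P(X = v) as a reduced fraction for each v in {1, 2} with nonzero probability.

Enumerate traces; 4 have nonzero weight after conditioning:
  (X=1, Z=1, Y=1) weight 1/12
  (X=1, Z=1, Y=2) weight 1/12
  (X=2, Z=2, Y=1) weight 1/7
  (X=2, Z=2, Y=2) weight 1/7
Group by X:
  weight(X=1) = 1/6
  weight(X=2) = 2/7
Total weight = 1/6 + 2/7 = 19/42
P(X=1 | obs) = 1/6 / 19/42 = 7/19
P(X=2 | obs) = 2/7 / 19/42 = 12/19

P(X=1) = 7/19, P(X=2) = 12/19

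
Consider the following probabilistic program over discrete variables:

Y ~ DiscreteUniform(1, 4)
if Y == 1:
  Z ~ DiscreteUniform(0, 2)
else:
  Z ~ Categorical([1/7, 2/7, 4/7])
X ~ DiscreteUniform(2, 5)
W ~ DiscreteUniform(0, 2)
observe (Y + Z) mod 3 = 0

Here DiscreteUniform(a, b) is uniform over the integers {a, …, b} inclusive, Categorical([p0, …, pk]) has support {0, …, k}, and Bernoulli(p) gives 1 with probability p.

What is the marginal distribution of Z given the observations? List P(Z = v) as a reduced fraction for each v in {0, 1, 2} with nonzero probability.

Enumerate traces; 48 have nonzero weight after conditioning:
  (Y=1, Z=2, X=2, W=0) weight 1/144
  (Y=1, Z=2, X=2, W=1) weight 1/144
  (Y=1, Z=2, X=2, W=2) weight 1/144
  (Y=1, Z=2, X=3, W=0) weight 1/144
  (Y=1, Z=2, X=3, W=1) weight 1/144
  (Y=1, Z=2, X=3, W=2) weight 1/144
  (Y=1, Z=2, X=4, W=0) weight 1/144
  (Y=1, Z=2, X=4, W=1) weight 1/144
  (Y=2, Z=1, X=2, W=0) weight 1/168
  (Y=3, Z=0, X=2, W=0) weight 1/336
  … 38 more
Group by Z:
  weight(Z=0) = 1/28
  weight(Z=1) = 1/14
  weight(Z=2) = 19/84
Total weight = 1/28 + 1/14 + 19/84 = 1/3
P(Z=0 | obs) = 1/28 / 1/3 = 3/28
P(Z=1 | obs) = 1/14 / 1/3 = 3/14
P(Z=2 | obs) = 19/84 / 1/3 = 19/28

P(Z=0) = 3/28, P(Z=1) = 3/14, P(Z=2) = 19/28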